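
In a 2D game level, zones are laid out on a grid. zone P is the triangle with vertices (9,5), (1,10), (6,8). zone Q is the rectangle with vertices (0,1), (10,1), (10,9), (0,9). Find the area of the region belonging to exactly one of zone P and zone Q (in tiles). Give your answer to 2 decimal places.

76.40

|zone P| = 4.5, |zone Q| = 80, |zone P∩zone Q| = 4.05.
|zone P △ zone Q| = |zone P| + |zone Q| − 2·|zone P∩zone Q| = 4.5 + 80 − 8.1 = 76.40.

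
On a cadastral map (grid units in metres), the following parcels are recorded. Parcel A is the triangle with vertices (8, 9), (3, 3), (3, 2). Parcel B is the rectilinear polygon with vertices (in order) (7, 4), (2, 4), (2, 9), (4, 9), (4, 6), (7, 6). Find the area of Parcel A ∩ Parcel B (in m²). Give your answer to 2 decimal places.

0.95

The intersection is the polygon with vertices (5.5,6), (5.857,6), (4.429,4), (3.833,4).
By the shoelace formula its area is 0.95.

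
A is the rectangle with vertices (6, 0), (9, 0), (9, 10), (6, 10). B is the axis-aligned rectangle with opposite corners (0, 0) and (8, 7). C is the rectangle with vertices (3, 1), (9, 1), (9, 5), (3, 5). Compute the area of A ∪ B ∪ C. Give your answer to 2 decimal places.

72.00

By inclusion–exclusion:
Individual areas: |A| = 30, |B| = 56, |C| = 24.
|A∩B|: x∈[6,8], y∈[0,7] → 2·7 = 14.
|A∩C|: x∈[6,9], y∈[1,5] → 3·4 = 12.
|B∩C|: x∈[3,8], y∈[1,5] → 5·4 = 20.
|A∩B∩C| = 8.
|A ∪ B ∪ C| = 110 − 46 + 8 = 72.00.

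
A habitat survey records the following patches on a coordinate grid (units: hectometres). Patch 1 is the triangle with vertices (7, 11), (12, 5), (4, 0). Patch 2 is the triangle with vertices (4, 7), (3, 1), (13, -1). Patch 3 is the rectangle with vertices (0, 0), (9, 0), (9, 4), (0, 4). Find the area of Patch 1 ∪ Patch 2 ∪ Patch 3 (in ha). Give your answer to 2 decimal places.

72.05

By inclusion–exclusion:
Individual areas: |Patch 1| = 36.5, |Patch 2| = 31, |Patch 3| = 36.
|Patch 1∩Patch 2| = 10.5003.
|Patch 1∩Patch 3| = 10.0057.
|Patch 2∩Patch 3| = 19.5764.
|Patch 1∩Patch 2∩Patch 3| = 8.634.
|Patch 1 ∪ Patch 2 ∪ Patch 3| = 103.5 − 40.0824 + 8.634 = 72.05.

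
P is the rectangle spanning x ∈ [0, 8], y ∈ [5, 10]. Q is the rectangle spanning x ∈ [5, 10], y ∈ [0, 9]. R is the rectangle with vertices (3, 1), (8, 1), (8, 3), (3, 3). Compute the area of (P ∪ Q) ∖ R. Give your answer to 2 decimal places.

|P ∪ Q| = 73.
|(P ∪ Q) ∩ R| = 6.
|(P ∪ Q) ∖ R| = 73 − 6 = 67.00.

67.00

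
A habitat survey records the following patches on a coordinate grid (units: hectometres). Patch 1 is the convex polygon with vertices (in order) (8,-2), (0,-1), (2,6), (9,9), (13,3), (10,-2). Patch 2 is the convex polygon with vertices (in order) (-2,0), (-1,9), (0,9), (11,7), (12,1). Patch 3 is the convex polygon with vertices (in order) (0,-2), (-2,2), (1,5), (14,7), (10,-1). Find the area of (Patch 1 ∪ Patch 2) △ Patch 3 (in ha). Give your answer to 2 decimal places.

|Patch 1 ∪ Patch 2| = 128.0145.
|(Patch 1 ∪ Patch 2) ∩ Patch 3| = 83.2683.
|(Patch 1 ∪ Patch 2) △ Patch 3| = 128.0145 + 91.5 − 166.5366 = 52.98.

52.98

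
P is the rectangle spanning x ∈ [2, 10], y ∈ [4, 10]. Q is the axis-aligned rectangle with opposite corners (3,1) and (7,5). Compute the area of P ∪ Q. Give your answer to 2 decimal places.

By inclusion–exclusion:
Individual areas: |P| = 48, |Q| = 16.
|P∩Q|: x∈[3,7], y∈[4,5] → 4·1 = 4.
|P ∪ Q| = 64 − 4 = 60.00.

60.00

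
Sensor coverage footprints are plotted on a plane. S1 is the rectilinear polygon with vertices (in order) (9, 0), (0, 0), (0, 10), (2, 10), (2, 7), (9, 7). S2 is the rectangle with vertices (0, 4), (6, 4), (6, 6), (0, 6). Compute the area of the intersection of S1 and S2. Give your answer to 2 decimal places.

12.00

The intersection is the polygon with vertices (0,6), (6,6), (6,4), (0,4).
By the shoelace formula its area is 12.00.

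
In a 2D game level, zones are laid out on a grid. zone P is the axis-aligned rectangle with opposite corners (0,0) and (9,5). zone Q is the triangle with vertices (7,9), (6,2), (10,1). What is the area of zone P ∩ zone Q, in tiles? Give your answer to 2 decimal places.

9.15

The intersection is the polygon with vertices (9,1.25), (6,2), (6.429,5), (8.5,5), (9,3.667).
By the shoelace formula its area is 9.15.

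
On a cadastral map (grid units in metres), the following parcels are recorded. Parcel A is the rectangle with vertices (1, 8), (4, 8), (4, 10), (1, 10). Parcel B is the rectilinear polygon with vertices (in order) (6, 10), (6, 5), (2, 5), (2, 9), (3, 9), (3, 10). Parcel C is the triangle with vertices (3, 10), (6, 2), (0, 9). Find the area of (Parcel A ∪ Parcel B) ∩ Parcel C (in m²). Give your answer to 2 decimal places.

9.83

The region (Parcel A ∪ Parcel B) ∩ Parcel C is the polygon with vertices (3.429,5), (2,6.667), (2,8), (1,8), (1,9.333), (3,10), (4.875,5).
By the shoelace formula its area is 9.83.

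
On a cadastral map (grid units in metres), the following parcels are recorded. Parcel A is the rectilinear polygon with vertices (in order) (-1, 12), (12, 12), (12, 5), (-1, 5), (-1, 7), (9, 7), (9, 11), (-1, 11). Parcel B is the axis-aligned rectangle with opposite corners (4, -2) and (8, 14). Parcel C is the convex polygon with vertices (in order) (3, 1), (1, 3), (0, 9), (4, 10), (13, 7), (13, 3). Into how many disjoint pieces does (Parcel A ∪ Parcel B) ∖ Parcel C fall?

(Parcel A ∪ Parcel B) ∖ Parcel C splits into 3 disjoint pieces (area 37.1667, area 14.4, area 3).

3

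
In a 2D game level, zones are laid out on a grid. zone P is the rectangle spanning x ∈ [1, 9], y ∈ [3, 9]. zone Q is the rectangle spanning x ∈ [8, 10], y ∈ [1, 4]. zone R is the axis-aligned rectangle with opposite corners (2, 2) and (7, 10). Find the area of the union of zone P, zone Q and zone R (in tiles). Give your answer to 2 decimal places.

By inclusion–exclusion:
Individual areas: |zone P| = 48, |zone Q| = 6, |zone R| = 40.
|zone P∩zone Q|: x∈[8,9], y∈[3,4] → 1·1 = 1.
|zone P∩zone R|: x∈[2,7], y∈[3,9] → 5·6 = 30.
|zone Q∩zone R| = 0 (no overlap).
|zone P∩zone Q∩zone R| = 0.
|zone P ∪ zone Q ∪ zone R| = 94 − 31 + 0 = 63.00.

63.00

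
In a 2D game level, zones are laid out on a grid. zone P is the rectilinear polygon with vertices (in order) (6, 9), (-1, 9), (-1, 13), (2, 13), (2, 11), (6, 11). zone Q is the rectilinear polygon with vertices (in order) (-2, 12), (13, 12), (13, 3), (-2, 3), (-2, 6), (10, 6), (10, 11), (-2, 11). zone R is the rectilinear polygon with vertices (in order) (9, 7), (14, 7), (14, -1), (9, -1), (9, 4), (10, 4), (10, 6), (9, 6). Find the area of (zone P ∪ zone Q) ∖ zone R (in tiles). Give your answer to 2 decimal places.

79.00

|zone P ∪ zone Q| = 92.
|(zone P ∪ zone Q) ∩ zone R| = 13.
|(zone P ∪ zone Q) ∖ zone R| = 92 − 13 = 79.00.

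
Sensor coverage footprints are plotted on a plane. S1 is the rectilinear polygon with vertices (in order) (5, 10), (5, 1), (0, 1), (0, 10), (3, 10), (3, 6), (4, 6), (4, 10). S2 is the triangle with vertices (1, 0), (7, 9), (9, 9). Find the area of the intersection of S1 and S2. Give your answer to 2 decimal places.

The intersection is the polygon with vertices (5,4.5), (1.889,1), (1.667,1), (5,6).
By the shoelace formula its area is 2.89.

2.89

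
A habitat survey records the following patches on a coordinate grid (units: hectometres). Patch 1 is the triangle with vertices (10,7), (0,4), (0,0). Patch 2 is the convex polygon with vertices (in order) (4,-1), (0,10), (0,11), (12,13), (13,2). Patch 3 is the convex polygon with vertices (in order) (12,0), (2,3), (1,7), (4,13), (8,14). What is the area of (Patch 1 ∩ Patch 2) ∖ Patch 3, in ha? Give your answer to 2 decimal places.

|Patch 1 ∩ Patch 2| = 11.4089.
|(Patch 1 ∩ Patch 2) ∩ Patch 3| = 11.0625.
|(Patch 1 ∩ Patch 2) ∖ Patch 3| = 11.4089 − 11.0625 = 0.35.

0.35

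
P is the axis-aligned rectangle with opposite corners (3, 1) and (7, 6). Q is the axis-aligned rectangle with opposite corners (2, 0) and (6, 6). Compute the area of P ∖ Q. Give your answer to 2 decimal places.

5.00

|P∩Q|: x∈[3,6], y∈[1,6] → 3·5 = 15.
|P| = 20.
|P ∖ Q| = |P| − |P∩Q| = 20 − 15 = 5.00.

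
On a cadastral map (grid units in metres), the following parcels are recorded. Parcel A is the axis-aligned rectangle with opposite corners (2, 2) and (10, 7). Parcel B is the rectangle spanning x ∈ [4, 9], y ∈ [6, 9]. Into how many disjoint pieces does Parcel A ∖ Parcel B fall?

Parcel A ∖ Parcel B is a single connected region.

1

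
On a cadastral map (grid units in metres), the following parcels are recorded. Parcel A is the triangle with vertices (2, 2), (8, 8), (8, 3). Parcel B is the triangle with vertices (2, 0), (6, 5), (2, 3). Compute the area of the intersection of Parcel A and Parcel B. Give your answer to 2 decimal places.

The intersection is the polygon with vertices (4,4), (6,5), (3.846,2.308), (2,2).
By the shoelace formula its area is 3.15.

3.15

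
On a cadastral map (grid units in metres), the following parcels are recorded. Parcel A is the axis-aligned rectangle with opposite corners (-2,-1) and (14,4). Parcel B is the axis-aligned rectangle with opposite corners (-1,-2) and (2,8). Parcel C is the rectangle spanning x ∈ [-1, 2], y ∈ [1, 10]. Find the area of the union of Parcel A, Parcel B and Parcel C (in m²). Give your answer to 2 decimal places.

By inclusion–exclusion:
Individual areas: |Parcel A| = 80, |Parcel B| = 30, |Parcel C| = 27.
|Parcel A∩Parcel B|: x∈[-1,2], y∈[-1,4] → 3·5 = 15.
|Parcel A∩Parcel C|: x∈[-1,2], y∈[1,4] → 3·3 = 9.
|Parcel B∩Parcel C|: x∈[-1,2], y∈[1,8] → 3·7 = 21.
|Parcel A∩Parcel B∩Parcel C| = 9.
|Parcel A ∪ Parcel B ∪ Parcel C| = 137 − 45 + 9 = 101.00.

101.00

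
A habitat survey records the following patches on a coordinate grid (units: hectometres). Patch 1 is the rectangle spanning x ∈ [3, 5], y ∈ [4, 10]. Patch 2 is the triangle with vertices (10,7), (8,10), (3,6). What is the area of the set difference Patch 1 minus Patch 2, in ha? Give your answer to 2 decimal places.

10.69

|Patch 1| = 12, |Patch 1∩Patch 2| = 1.3143.
|Patch 1 ∖ Patch 2| = |Patch 1| − |Patch 1∩Patch 2| = 12 − 1.3143 = 10.69.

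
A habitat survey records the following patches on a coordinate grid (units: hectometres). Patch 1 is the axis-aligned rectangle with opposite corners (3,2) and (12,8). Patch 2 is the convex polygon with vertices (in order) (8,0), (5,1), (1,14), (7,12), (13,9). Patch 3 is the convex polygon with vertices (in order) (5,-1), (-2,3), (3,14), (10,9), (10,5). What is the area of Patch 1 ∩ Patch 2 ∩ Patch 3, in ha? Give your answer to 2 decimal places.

33.60

The intersection is the polygon with vertices (10,8), (10,5), (7.5,2), (4.692,2), (3,7.5), (3,8).
By the shoelace formula its area is 33.60.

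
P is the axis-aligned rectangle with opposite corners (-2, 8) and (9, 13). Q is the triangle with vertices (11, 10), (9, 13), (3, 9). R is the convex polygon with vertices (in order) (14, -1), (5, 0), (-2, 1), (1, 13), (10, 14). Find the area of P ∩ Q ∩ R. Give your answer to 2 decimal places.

The intersection is the polygon with vertices (3,9), (9,13), (9,9.75).
By the shoelace formula its area is 9.75.

9.75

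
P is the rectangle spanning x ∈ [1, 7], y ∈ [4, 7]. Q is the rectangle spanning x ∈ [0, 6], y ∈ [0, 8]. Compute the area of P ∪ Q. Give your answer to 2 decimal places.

51.00

By inclusion–exclusion:
Individual areas: |P| = 18, |Q| = 48.
|P∩Q|: x∈[1,6], y∈[4,7] → 5·3 = 15.
|P ∪ Q| = 66 − 15 = 51.00.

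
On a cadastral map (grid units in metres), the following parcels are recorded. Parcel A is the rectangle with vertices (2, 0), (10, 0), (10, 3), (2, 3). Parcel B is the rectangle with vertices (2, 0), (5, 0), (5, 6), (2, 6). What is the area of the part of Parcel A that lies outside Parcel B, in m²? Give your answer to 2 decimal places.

|Parcel A∩Parcel B|: x∈[2,5], y∈[0,3] → 3·3 = 9.
|Parcel A| = 24.
|Parcel A ∖ Parcel B| = |Parcel A| − |Parcel A∩Parcel B| = 24 − 9 = 15.00.

15.00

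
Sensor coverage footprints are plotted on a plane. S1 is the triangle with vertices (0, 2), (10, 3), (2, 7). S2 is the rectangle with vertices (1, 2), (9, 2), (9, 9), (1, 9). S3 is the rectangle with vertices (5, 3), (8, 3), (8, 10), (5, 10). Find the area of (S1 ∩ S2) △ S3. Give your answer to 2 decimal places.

33.00

|S1 ∩ S2| = 22.5.
|(S1 ∩ S2) ∩ S3| = 5.25.
|(S1 ∩ S2) △ S3| = 22.5 + 21 − 10.5 = 33.00.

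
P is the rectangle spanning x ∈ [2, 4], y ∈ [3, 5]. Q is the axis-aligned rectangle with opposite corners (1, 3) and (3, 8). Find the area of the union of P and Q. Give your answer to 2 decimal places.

12.00

By inclusion–exclusion:
Individual areas: |P| = 4, |Q| = 10.
|P∩Q|: x∈[2,3], y∈[3,5] → 1·2 = 2.
|P ∪ Q| = 14 − 2 = 12.00.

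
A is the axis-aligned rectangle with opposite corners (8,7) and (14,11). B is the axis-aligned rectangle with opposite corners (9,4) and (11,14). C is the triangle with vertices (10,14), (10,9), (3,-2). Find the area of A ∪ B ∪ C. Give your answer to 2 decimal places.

45.46

By inclusion–exclusion:
Individual areas: |A| = 24, |B| = 20, |C| = 17.5.
|A∩B|: x∈[9,11], y∈[7,11] → 2·4 = 8.
|A∩C| = 6.1871.
|B∩C| = 4.6429.
|A∩B∩C| = 2.7857.
|A ∪ B ∪ C| = 61.5 − 18.83 + 2.7857 = 45.46.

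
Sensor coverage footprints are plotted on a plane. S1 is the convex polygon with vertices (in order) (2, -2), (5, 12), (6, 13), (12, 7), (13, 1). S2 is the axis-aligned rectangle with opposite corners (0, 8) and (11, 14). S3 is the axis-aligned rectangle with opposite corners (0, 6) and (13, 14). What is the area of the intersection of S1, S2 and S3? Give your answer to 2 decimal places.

The intersection is the polygon with vertices (6,13), (11,8), (4.143,8), (5,12).
By the shoelace formula its area is 18.71.

18.71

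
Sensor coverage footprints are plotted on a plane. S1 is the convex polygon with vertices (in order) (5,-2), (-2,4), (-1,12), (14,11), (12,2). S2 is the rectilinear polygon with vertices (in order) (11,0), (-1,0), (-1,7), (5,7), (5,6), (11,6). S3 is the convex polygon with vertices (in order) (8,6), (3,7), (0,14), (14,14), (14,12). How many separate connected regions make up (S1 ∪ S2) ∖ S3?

(S1 ∪ S2) ∖ S3 is a single connected region.

1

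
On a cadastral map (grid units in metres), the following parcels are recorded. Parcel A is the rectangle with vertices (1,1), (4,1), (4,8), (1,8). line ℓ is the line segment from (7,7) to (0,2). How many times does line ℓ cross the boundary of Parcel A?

The segment meets the boundary at (1,2.714), (4,4.857).

2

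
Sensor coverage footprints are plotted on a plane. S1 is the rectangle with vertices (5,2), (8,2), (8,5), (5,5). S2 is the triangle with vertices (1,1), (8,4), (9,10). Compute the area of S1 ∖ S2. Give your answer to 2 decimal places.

|S1| = 9, |S1∩S2| = 4.9286.
|S1 ∖ S2| = |S1| − |S1∩S2| = 9 − 4.9286 = 4.07.

4.07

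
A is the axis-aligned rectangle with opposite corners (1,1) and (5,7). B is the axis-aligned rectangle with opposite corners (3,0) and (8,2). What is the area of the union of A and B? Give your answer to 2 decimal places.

By inclusion–exclusion:
Individual areas: |A| = 24, |B| = 10.
|A∩B|: x∈[3,5], y∈[1,2] → 2·1 = 2.
|A ∪ B| = 34 − 2 = 32.00.

32.00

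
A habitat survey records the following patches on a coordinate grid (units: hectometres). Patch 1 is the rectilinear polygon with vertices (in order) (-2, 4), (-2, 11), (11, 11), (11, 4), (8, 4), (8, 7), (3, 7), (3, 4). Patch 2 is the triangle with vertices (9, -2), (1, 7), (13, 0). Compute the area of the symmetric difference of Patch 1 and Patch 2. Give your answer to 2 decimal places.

99.83

|Patch 1| = 76, |Patch 2| = 26, |Patch 1∩Patch 2| = 1.0833.
|Patch 1 △ Patch 2| = |Patch 1| + |Patch 2| − 2·|Patch 1∩Patch 2| = 76 + 26 − 2.1667 = 99.83.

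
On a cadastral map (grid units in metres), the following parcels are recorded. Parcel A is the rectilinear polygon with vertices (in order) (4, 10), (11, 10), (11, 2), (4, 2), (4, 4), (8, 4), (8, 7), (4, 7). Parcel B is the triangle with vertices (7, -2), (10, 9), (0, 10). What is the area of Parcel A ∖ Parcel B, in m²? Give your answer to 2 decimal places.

|Parcel A| = 44, |Parcel A∩Parcel B| = 24.7372.
|Parcel A ∖ Parcel B| = |Parcel A| − |Parcel A∩Parcel B| = 44 − 24.7372 = 19.26.

19.26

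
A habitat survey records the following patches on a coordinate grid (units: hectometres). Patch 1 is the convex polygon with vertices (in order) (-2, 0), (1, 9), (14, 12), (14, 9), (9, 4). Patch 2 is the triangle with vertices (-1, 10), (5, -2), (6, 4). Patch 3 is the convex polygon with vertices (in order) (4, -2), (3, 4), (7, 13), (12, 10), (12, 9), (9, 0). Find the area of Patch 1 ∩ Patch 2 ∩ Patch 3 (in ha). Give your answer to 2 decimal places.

The intersection is the polygon with vertices (6,4), (5.806,2.839), (3.343,1.943), (3,4), (3.828,5.862).
By the shoelace formula its area is 7.22.

7.22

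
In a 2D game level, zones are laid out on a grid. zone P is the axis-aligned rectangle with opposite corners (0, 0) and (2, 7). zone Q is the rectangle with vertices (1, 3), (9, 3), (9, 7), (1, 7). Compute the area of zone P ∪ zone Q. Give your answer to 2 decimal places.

By inclusion–exclusion:
Individual areas: |zone P| = 14, |zone Q| = 32.
|zone P∩zone Q|: x∈[1,2], y∈[3,7] → 1·4 = 4.
|zone P ∪ zone Q| = 46 − 4 = 42.00.

42.00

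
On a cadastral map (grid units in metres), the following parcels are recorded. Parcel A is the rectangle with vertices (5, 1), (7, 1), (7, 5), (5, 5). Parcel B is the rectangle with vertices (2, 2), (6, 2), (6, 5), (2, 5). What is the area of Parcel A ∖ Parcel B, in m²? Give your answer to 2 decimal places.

|Parcel A∩Parcel B|: x∈[5,6], y∈[2,5] → 1·3 = 3.
|Parcel A| = 8.
|Parcel A ∖ Parcel B| = |Parcel A| − |Parcel A∩Parcel B| = 8 − 3 = 5.00.

5.00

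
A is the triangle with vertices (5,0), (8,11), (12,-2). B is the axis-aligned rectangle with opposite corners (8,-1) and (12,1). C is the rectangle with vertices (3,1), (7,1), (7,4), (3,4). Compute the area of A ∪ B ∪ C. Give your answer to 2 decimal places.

By inclusion–exclusion:
Individual areas: |A| = 41.5, |B| = 8, |C| = 12.
|A∩B| = 6.7335.
|A∩C| = 3.9545.
|B∩C| = 0 (no overlap).
|A∩B∩C| = 0.
|A ∪ B ∪ C| = 61.5 − 10.6881 + 0 = 50.81.

50.81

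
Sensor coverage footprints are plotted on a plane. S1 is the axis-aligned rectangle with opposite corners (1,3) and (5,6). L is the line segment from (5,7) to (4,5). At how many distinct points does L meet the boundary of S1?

1

The segment meets the boundary at (4.5,6).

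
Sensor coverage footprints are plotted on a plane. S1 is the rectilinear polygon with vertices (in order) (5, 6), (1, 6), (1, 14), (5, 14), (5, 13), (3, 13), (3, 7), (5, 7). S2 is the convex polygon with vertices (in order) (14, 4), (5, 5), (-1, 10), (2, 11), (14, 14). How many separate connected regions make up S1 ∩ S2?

S1 ∩ S2 is a single connected region.

1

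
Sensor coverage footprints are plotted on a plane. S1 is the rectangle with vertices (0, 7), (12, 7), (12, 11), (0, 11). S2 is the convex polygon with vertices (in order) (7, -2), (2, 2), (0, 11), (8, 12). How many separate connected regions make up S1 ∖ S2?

2

S1 ∖ S2 splits into 2 disjoint pieces (area 16.8571, area 1.7778).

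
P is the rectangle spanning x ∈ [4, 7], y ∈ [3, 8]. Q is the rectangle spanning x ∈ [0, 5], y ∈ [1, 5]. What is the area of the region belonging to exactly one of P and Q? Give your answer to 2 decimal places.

31.00

|P∩Q|: x∈[4,5], y∈[3,5] → 1·2 = 2.
|P △ Q| = |P| + |Q| − 2·|P∩Q| = 15 + 20 − 4 = 31.00.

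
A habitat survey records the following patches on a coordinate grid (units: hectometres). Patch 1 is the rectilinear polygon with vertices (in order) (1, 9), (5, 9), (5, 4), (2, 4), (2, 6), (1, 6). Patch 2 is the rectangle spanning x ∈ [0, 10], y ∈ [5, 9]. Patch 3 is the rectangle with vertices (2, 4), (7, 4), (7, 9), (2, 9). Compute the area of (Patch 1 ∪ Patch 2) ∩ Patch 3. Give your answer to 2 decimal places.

The region (Patch 1 ∪ Patch 2) ∩ Patch 3 is the polygon with vertices (7,9), (7,5), (5,5), (5,4), (2,4), (2,5), (2,9), (5,9).
By the shoelace formula its area is 23.00.

23.00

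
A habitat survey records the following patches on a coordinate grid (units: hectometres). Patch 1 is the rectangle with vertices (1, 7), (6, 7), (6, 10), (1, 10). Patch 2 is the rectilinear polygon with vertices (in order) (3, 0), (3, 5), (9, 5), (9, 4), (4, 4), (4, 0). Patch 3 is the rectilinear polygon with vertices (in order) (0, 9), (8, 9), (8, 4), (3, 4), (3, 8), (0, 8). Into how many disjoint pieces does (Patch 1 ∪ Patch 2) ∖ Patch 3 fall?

(Patch 1 ∪ Patch 2) ∖ Patch 3 splits into 4 disjoint pieces (area 5, area 2, area 4, area 1).

4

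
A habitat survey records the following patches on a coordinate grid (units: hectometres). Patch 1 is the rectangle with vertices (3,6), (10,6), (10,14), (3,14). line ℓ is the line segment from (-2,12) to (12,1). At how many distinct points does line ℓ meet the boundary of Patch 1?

The segment meets the boundary at (5.636,6), (3,8.071).

2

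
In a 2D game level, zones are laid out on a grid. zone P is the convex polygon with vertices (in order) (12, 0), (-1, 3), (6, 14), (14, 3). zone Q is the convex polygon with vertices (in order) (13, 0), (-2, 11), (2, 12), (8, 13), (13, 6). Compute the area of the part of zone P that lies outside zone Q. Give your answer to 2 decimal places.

43.31

|zone P| = 105, |zone P∩zone Q| = 61.6883.
|zone P ∖ zone Q| = |zone P| − |zone P∩zone Q| = 105 − 61.6883 = 43.31.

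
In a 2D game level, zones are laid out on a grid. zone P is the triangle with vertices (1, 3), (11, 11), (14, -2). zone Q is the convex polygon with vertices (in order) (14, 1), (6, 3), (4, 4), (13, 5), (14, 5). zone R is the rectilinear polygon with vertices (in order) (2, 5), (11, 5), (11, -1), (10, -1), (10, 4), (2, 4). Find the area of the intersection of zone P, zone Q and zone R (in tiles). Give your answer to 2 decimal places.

The intersection is the polygon with vertices (10,2), (10,4), (4,4), (11,4.778), (11,1.75).
By the shoelace formula its area is 4.85.

4.85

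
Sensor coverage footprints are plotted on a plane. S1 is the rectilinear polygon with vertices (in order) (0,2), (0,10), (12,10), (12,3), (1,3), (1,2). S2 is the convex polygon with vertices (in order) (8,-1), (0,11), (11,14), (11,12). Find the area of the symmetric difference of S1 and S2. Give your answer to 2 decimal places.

71.77

|S1| = 85, |S2| = 81, |S1∩S2| = 47.1154.
|S1 △ S2| = |S1| + |S2| − 2·|S1∩S2| = 85 + 81 − 94.2308 = 71.77.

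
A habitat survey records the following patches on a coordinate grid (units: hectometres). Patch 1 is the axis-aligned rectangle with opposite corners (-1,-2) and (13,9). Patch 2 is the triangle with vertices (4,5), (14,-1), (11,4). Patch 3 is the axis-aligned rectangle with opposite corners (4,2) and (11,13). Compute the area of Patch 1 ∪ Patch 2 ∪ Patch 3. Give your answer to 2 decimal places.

By inclusion–exclusion:
Individual areas: |Patch 1| = 154, |Patch 2| = 16, |Patch 3| = 77.
|Patch 1∩Patch 2| = 15.4667.
|Patch 1∩Patch 3|: x∈[4,11], y∈[2,9] → 7·7 = 49.
|Patch 2∩Patch 3| = 10.
|Patch 1∩Patch 2∩Patch 3| = 10.
|Patch 1 ∪ Patch 2 ∪ Patch 3| = 247 − 74.4667 + 10 = 182.53.

182.53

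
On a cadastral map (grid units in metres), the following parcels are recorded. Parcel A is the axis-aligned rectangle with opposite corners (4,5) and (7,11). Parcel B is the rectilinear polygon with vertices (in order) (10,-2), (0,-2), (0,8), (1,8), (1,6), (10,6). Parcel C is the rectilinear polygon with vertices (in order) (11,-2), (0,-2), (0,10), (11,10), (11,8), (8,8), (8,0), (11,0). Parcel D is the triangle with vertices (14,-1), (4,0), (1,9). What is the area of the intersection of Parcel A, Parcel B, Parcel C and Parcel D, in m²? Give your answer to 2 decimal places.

1.55

The intersection is the polygon with vertices (4,6), (4.9,6), (6.2,5), (4,5).
By the shoelace formula its area is 1.55.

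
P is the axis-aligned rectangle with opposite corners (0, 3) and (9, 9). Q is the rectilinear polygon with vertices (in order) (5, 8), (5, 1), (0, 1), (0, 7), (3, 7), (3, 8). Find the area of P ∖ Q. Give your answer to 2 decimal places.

32.00

|P| = 54, |P∩Q| = 22.
|P ∖ Q| = |P| − |P∩Q| = 54 − 22 = 32.00.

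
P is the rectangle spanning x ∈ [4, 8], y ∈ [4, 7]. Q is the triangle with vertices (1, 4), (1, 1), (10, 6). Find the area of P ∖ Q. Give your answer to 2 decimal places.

8.27

|P| = 12, |P∩Q| = 3.7333.
|P ∖ Q| = |P| − |P∩Q| = 12 − 3.7333 = 8.27.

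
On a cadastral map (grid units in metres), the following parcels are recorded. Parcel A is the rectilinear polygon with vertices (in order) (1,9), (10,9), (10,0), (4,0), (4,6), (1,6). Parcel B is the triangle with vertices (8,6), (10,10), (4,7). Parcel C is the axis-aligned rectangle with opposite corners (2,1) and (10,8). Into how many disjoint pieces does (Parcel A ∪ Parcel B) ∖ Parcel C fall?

(Parcel A ∪ Parcel B) ∖ Parcel C splits into 2 disjoint pieces (area 11.75, area 6).

2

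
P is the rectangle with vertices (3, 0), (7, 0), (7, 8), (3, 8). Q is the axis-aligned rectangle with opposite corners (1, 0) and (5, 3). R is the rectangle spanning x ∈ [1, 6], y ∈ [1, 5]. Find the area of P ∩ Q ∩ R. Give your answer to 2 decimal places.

The intersection is the polygon with vertices (5,3), (5,1), (3,1), (3,3).
By the shoelace formula its area is 4.00.

4.00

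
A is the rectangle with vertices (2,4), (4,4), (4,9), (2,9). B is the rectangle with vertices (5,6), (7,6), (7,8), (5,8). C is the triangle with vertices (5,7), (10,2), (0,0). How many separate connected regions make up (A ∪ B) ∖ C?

2

(A ∪ B) ∖ C splits into 2 disjoint pieces (area 9.0857, area 3.5).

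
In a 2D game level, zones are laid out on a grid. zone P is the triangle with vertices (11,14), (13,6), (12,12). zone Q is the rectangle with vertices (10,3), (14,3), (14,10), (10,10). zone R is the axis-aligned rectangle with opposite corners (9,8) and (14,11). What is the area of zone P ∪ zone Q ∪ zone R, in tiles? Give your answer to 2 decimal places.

35.96

By inclusion–exclusion:
Individual areas: |zone P| = 2, |zone Q| = 28, |zone R| = 15.
|zone P∩zone Q| = 0.6667.
|zone P∩zone R| = 0.875.
|zone Q∩zone R|: x∈[10,14], y∈[8,10] → 4·2 = 8.
|zone P∩zone Q∩zone R| = 0.5.
|zone P ∪ zone Q ∪ zone R| = 45 − 9.5417 + 0.5 = 35.96.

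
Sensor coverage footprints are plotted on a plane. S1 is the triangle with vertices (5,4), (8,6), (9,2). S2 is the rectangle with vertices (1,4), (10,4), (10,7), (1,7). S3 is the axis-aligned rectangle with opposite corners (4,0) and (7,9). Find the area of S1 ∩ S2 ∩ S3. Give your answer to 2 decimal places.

The intersection is the polygon with vertices (5,4), (7,5.333), (7,4).
By the shoelace formula its area is 1.33.

1.33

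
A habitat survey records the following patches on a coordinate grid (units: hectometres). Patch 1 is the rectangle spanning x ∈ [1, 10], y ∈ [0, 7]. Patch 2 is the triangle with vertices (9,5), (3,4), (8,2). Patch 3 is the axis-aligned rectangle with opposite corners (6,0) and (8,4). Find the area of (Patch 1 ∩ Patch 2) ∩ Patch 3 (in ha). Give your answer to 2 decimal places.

The region (Patch 1 ∩ Patch 2) ∩ Patch 3 is the polygon with vertices (6,2.8), (6,4), (8,4), (8,2).
By the shoelace formula its area is 3.20.

3.20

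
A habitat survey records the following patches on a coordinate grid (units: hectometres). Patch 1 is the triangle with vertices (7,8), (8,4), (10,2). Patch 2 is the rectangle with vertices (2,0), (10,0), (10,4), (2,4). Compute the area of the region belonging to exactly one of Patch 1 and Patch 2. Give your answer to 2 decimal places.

33.00

|Patch 1| = 3, |Patch 2| = 32, |Patch 1∩Patch 2| = 1.
|Patch 1 △ Patch 2| = |Patch 1| + |Patch 2| − 2·|Patch 1∩Patch 2| = 3 + 32 − 2 = 33.00.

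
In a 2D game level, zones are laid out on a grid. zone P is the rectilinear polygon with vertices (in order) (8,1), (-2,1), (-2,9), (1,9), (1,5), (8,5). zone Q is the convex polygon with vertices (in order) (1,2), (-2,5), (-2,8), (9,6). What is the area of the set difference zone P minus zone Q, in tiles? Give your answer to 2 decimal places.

30.32

|zone P| = 52, |zone P∩zone Q| = 21.6818.
|zone P ∖ zone Q| = |zone P| − |zone P∩zone Q| = 52 − 21.6818 = 30.32.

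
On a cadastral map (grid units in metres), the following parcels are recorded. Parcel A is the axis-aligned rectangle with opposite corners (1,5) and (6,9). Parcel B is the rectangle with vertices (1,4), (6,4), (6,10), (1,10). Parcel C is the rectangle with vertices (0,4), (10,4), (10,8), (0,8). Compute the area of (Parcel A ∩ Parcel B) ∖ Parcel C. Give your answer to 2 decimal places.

|Parcel A ∩ Parcel B| = 20.
|(Parcel A ∩ Parcel B) ∩ Parcel C| = 15.
|(Parcel A ∩ Parcel B) ∖ Parcel C| = 20 − 15 = 5.00.

5.00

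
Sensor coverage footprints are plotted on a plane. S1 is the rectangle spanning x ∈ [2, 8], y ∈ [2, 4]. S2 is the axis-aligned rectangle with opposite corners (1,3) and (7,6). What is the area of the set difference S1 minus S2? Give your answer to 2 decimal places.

7.00

|S1∩S2|: x∈[2,7], y∈[3,4] → 5·1 = 5.
|S1| = 12.
|S1 ∖ S2| = |S1| − |S1∩S2| = 12 − 5 = 7.00.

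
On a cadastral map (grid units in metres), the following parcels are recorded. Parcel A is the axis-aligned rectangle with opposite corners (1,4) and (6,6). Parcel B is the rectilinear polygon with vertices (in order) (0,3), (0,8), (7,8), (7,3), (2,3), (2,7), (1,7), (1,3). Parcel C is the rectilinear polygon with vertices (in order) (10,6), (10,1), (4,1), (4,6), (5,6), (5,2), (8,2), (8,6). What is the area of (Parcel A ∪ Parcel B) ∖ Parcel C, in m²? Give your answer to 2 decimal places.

30.00

|Parcel A ∪ Parcel B| = 33.
|(Parcel A ∪ Parcel B) ∩ Parcel C| = 3.
|(Parcel A ∪ Parcel B) ∖ Parcel C| = 33 − 3 = 30.00.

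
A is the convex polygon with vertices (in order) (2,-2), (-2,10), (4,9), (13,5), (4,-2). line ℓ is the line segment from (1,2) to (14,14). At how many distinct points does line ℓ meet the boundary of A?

1

The segment meets the boundary at (7.094,7.625).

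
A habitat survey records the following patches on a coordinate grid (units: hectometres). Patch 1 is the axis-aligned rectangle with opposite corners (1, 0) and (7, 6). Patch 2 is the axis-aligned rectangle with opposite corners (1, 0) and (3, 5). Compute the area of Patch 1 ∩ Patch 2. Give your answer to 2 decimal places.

|Patch 1∩Patch 2|: x∈[1,3], y∈[0,5] → 2·5 = 10.

10.00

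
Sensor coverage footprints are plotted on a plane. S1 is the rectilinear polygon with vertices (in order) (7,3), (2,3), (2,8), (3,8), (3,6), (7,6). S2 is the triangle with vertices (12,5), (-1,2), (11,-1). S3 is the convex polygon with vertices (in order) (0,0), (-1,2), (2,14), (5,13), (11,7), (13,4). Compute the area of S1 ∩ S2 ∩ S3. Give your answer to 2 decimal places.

1.55

The intersection is the polygon with vertices (7,3.846), (7,3), (3.333,3).
By the shoelace formula its area is 1.55.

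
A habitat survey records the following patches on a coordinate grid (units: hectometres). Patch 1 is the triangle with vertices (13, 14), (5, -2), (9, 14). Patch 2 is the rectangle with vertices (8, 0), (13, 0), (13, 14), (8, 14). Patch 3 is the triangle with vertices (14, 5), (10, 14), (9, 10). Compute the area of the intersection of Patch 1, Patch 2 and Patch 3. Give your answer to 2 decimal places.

6.57

The intersection is the polygon with vertices (10.333,8.667), (9,10), (10,14), (11.412,10.823).
By the shoelace formula its area is 6.57.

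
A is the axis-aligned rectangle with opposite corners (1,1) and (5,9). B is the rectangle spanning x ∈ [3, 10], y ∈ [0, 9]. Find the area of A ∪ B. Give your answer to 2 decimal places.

By inclusion–exclusion:
Individual areas: |A| = 32, |B| = 63.
|A∩B|: x∈[3,5], y∈[1,9] → 2·8 = 16.
|A ∪ B| = 95 − 16 = 79.00.

79.00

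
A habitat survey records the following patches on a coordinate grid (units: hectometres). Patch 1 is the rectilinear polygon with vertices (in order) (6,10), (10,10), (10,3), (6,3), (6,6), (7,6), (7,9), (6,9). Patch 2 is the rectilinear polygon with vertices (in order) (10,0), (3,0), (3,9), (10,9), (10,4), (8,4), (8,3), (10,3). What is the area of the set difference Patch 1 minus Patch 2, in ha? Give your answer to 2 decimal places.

|Patch 1| = 25, |Patch 1∩Patch 2| = 19.
|Patch 1 ∖ Patch 2| = |Patch 1| − |Patch 1∩Patch 2| = 25 − 19 = 6.00.

6.00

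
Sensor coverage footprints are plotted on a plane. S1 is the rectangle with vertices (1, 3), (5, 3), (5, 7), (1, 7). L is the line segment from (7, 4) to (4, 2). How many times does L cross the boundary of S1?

0

The segment lies entirely outside S1 and never meets its boundary.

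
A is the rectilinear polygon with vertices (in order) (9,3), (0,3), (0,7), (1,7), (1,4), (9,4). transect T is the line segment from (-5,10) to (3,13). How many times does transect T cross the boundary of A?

0

The segment lies entirely outside A and never meets its boundary.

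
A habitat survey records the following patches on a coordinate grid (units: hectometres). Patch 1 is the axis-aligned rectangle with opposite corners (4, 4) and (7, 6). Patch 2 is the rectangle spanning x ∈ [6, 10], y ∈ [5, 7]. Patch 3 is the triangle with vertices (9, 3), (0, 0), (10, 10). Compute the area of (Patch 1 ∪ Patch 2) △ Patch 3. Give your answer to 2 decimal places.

|Patch 1 ∪ Patch 2| = 13.
|(Patch 1 ∪ Patch 2) ∩ Patch 3| = 9.3571.
|(Patch 1 ∪ Patch 2) △ Patch 3| = 13 + 30 − 18.7143 = 24.29.

24.29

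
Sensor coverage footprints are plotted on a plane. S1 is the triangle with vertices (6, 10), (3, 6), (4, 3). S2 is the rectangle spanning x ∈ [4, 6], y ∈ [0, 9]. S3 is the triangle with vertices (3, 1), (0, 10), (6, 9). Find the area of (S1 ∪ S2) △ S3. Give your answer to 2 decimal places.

|S1 ∪ S2| = 20.3988.
|(S1 ∪ S2) ∩ S3| = 7.496.
|(S1 ∪ S2) △ S3| = 20.3988 + 25.5 − 14.9919 = 30.91.

30.91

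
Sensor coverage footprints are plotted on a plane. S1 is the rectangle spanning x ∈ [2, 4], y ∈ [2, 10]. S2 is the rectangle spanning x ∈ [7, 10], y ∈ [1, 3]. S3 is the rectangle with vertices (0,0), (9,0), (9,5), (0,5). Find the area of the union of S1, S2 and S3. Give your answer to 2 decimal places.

By inclusion–exclusion:
Individual areas: |S1| = 16, |S2| = 6, |S3| = 45.
|S1∩S2| = 0 (no overlap).
|S1∩S3|: x∈[2,4], y∈[2,5] → 2·3 = 6.
|S2∩S3|: x∈[7,9], y∈[1,3] → 2·2 = 4.
|S1∩S2∩S3| = 0.
|S1 ∪ S2 ∪ S3| = 67 − 10 + 0 = 57.00.

57.00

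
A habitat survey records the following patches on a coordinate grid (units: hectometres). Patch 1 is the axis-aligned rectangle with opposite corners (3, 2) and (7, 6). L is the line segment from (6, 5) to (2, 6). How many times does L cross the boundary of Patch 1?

1

The segment meets the boundary at (3,5.75).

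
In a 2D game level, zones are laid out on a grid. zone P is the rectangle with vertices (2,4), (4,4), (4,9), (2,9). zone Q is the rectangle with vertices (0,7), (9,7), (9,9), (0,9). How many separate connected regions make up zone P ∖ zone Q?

1

zone P ∖ zone Q is a single connected region.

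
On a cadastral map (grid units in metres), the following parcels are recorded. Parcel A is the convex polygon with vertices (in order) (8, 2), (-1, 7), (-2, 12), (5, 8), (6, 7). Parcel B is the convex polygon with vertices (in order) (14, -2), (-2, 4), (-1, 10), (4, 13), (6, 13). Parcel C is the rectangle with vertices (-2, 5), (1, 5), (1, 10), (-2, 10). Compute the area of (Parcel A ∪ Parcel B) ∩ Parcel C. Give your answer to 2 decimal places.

12.57

The region (Parcel A ∪ Parcel B) ∩ Parcel C is the polygon with vertices (-1.273,8.364), (-1.6,10), (1,10), (1,5), (-1.833,5).
By the shoelace formula its area is 12.57.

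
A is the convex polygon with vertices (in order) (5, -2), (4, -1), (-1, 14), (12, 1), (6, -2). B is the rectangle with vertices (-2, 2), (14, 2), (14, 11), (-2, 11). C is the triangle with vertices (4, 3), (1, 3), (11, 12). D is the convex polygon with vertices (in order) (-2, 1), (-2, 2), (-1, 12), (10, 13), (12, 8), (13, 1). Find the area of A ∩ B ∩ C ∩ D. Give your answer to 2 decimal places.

8.10

The intersection is the polygon with vertices (4,3), (2.667,3), (2.282,4.154), (5.737,7.263), (6.625,6.375).
By the shoelace formula its area is 8.10.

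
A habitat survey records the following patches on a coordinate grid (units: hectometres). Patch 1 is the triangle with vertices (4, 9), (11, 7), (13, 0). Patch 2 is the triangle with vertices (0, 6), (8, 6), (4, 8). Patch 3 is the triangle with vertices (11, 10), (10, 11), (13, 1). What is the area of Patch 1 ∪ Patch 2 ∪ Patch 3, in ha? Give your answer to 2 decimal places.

33.50

By inclusion–exclusion:
Individual areas: |Patch 1| = 22.5, |Patch 2| = 8, |Patch 3| = 3.5.
|Patch 1∩Patch 2| = 0.5.
|Patch 1∩Patch 3| = 0.
|Patch 2∩Patch 3| = 0.
|Patch 1∩Patch 2∩Patch 3| = 0.
|Patch 1 ∪ Patch 2 ∪ Patch 3| = 34 − 0.5 + 0 = 33.50.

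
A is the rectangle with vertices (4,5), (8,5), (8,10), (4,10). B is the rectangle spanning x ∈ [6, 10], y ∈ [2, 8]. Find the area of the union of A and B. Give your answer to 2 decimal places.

By inclusion–exclusion:
Individual areas: |A| = 20, |B| = 24.
|A∩B|: x∈[6,8], y∈[5,8] → 2·3 = 6.
|A ∪ B| = 44 − 6 = 38.00.

38.00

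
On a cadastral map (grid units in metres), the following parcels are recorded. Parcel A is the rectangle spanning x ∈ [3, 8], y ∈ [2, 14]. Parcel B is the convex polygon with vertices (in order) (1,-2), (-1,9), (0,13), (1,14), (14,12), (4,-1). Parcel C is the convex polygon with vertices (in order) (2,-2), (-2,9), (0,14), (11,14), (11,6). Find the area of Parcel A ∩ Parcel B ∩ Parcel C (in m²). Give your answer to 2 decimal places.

54.68

The intersection is the polygon with vertices (6.308,2), (3,2), (3,13.692), (8,12.923), (8,4.2).
By the shoelace formula its area is 54.68.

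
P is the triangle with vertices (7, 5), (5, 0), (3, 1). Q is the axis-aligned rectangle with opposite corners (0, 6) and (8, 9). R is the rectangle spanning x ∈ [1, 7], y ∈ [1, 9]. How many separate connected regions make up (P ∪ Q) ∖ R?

(P ∪ Q) ∖ R splits into 3 disjoint pieces (area 1.2, area 3, area 3).

3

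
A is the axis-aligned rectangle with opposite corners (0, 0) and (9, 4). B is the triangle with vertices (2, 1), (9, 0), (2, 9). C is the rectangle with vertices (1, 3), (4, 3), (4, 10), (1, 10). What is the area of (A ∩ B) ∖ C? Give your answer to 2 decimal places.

|A ∩ B| = 18.2778.
|(A ∩ B) ∩ C| = 2.
|(A ∩ B) ∖ C| = 18.2778 − 2 = 16.28.

16.28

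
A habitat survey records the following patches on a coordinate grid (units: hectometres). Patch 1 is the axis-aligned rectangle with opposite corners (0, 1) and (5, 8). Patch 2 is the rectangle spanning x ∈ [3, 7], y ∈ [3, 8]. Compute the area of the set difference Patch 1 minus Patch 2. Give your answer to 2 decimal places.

|Patch 1∩Patch 2|: x∈[3,5], y∈[3,8] → 2·5 = 10.
|Patch 1| = 35.
|Patch 1 ∖ Patch 2| = |Patch 1| − |Patch 1∩Patch 2| = 35 − 10 = 25.00.

25.00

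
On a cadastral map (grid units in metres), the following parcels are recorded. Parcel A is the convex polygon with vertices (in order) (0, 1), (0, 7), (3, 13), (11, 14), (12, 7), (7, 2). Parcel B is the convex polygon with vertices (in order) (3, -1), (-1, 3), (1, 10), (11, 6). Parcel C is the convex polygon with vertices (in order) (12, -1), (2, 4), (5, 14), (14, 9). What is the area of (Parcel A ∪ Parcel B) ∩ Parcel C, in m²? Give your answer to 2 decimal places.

73.69

|Parcel A ∪ Parcel B| = 124.8999.
|(Parcel A ∪ Parcel B) ∩ Parcel C| = 73.69.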